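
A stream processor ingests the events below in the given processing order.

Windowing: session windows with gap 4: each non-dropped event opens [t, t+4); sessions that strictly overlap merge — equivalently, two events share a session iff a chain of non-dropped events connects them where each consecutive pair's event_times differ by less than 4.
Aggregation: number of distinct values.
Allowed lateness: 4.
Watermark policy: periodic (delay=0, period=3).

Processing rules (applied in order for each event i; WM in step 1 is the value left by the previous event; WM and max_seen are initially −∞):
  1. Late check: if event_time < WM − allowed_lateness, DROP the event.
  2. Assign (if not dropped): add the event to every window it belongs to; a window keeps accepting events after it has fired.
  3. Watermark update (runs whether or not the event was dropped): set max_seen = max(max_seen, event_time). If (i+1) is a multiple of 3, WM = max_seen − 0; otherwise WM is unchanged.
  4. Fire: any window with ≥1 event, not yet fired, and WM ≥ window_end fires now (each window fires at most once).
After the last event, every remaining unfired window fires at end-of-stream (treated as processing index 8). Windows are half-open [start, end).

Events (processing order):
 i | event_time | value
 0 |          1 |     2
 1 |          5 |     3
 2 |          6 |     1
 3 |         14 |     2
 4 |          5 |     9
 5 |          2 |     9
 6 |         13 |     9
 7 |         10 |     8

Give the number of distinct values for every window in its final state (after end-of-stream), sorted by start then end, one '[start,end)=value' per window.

[1,10)=4 [10,18)=3

i=0 t=1 v=2: → [1,5); WM=−∞
i=1 t=5 v=3: → [5,9); WM=−∞
i=2 t=6 v=1: → [5,10); WM=6
i=3 t=14 v=2: → [14,18); WM=6
i=4 t=5 v=9: → [5,10); WM=6
i=5 t=2 v=9: → [1,10); WM=14
i=6 t=13 v=9: → [13,18); WM=14
i=7 t=10 v=8: → [10,18); WM=14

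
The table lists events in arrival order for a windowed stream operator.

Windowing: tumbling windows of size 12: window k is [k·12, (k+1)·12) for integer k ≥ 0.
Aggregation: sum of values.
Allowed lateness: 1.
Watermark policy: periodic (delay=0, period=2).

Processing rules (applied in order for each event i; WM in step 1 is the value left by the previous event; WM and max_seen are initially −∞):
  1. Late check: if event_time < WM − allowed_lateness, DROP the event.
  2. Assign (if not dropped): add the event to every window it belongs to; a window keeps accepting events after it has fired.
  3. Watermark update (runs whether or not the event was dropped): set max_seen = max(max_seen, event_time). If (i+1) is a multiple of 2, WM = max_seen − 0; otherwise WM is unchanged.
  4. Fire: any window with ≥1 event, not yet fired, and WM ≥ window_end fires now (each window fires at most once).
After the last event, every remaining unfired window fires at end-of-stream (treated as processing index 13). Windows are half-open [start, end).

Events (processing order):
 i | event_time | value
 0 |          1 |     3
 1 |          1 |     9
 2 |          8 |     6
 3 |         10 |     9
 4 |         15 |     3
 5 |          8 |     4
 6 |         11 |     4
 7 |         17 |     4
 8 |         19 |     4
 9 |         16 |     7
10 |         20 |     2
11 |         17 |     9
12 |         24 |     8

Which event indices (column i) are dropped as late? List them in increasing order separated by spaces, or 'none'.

5 6 11

i=0 t=1 v=3: → [0,12); WM=−∞
i=1 t=1 v=9: → [0,12); WM=1
i=2 t=8 v=6: → [0,12); WM=1
i=3 t=10 v=9: → [0,12); WM=10
i=4 t=15 v=3: → [12,24); WM=10
i=5 t=8 v=4: DROP (t<10-1); WM=15; [0,12) fires=27
i=6 t=11 v=4: DROP (t<15-1); WM=15
i=7 t=17 v=4: → [12,24); WM=17
i=8 t=19 v=4: → [12,24); WM=17
i=9 t=16 v=7: → [12,24); WM=19
i=10 t=20 v=2: → [12,24); WM=19
i=11 t=17 v=9: DROP (t<19-1); WM=20
i=12 t=24 v=8: → [24,36); WM=20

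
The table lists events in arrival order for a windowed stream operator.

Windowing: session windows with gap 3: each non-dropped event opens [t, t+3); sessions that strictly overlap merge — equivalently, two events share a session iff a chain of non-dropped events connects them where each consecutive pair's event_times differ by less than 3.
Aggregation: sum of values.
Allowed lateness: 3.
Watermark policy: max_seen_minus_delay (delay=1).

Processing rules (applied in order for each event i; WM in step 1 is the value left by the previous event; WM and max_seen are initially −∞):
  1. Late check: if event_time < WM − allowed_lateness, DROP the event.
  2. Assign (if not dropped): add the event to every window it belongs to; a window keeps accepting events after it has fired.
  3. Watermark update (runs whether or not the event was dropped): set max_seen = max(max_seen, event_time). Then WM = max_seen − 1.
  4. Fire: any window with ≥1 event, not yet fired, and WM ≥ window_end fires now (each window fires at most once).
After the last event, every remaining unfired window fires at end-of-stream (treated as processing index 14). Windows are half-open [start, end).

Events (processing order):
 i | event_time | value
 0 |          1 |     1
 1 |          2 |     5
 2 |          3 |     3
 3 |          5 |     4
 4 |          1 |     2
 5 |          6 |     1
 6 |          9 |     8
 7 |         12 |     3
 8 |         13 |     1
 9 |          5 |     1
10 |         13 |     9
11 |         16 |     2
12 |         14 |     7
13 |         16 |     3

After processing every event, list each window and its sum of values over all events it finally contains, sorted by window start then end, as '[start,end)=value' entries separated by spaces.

i=0 t=1 v=1: → [1,4); WM=0
i=1 t=2 v=5: → [1,5); WM=1
i=2 t=3 v=3: → [1,6); WM=2
i=3 t=5 v=4: → [1,8); WM=4
i=4 t=1 v=2: → [1,8); WM=4
i=5 t=6 v=1: → [1,9); WM=5
i=6 t=9 v=8: → [9,12); WM=8
i=7 t=12 v=3: → [12,15); WM=11
i=8 t=13 v=1: → [12,16); WM=12
i=9 t=5 v=1: DROP (t<12-3); WM=12
i=10 t=13 v=9: → [12,16); WM=12
i=11 t=16 v=2: → [16,19); WM=15
i=12 t=14 v=7: → [12,19); WM=15
i=13 t=16 v=3: → [12,19); WM=15

[1,9)=16 [9,12)=8 [12,19)=25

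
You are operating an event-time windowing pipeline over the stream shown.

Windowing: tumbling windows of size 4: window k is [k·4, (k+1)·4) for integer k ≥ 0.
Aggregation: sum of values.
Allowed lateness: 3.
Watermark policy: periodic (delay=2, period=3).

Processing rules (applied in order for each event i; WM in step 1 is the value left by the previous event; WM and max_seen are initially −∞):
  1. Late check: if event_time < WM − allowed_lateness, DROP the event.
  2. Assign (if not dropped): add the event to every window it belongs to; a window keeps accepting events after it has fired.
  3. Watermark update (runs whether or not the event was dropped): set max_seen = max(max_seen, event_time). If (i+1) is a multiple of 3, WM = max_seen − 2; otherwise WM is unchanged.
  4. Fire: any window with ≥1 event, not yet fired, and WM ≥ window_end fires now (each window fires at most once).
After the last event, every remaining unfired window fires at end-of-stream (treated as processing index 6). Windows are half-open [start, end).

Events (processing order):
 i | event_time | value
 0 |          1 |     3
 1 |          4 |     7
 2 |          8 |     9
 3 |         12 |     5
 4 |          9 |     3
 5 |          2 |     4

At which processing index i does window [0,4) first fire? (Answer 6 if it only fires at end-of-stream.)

i=0 t=1 v=3: → [0,4); WM=−∞
i=1 t=4 v=7: → [4,8); WM=−∞
i=2 t=8 v=9: → [8,12); WM=6; [0,4) fires=3
i=3 t=12 v=5: → [12,16); WM=6
i=4 t=9 v=3: → [8,12); WM=6
i=5 t=2 v=4: DROP (t<6-3); WM=10; [4,8) fires=7

2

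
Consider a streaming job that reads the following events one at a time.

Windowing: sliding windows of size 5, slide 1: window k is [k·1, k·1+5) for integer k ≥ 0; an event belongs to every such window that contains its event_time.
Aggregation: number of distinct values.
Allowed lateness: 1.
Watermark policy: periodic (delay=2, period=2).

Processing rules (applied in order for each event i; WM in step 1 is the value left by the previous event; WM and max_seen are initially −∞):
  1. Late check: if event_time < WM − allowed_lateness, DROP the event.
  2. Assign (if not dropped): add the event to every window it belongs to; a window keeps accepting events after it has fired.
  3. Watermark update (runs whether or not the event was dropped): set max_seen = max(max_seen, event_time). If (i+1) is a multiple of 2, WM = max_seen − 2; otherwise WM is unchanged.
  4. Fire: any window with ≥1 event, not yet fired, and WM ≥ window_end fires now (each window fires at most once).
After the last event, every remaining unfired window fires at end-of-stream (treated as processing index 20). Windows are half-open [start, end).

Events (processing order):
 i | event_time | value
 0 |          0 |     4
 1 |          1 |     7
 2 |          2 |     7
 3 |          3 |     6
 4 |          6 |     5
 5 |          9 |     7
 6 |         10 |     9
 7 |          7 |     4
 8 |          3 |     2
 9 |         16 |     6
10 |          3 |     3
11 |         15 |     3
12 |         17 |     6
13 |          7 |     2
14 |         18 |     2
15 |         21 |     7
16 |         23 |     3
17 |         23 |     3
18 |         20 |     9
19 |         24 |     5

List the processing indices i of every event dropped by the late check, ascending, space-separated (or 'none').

8 10 13

i=0 t=0 v=4: → [0,5); WM=−∞
i=1 t=1 v=7: → [1,6),[0,5); WM=-1
i=2 t=2 v=7: → [2,7),[1,6),[0,5); WM=-1
i=3 t=3 v=6: → [3,8),[2,7),[1,6),[0,5); WM=1
i=4 t=6 v=5: → [6,11),[5,10),[4,9),[3,8),[2,7); WM=1
i=5 t=9 v=7: → [9,14),[8,13),[7,12),[6,11),[5,10); WM=7; [0,5) fires=3 [1,6) fires=2 [2,7) fires=3
i=6 t=10 v=9: → [10,15),[9,14),[8,13),[7,12),[6,11); WM=7
i=7 t=7 v=4: → [7,12),[6,11),[5,10),[4,9),[3,8); WM=8; [3,8) fires=3
i=8 t=3 v=2: DROP (t<8-1); WM=8
i=9 t=16 v=6: → [16,21),[15,20),[14,19),[13,18),[12,17); WM=14; [4,9) fires=2 [5,10) fires=3 [6,11) fires=4 [7,12) fires=3 [8,13) fires=2 [9,14) fires=2
i=10 t=3 v=3: DROP (t<14-1); WM=14
i=11 t=15 v=3: → [15,20),[14,19),[13,18),[12,17),[11,16); WM=14
i=12 t=17 v=6: → [17,22),[16,21),[15,20),[14,19),[13,18); WM=14
i=13 t=7 v=2: DROP (t<14-1); WM=15; [10,15) fires=1
i=14 t=18 v=2: → [18,23),[17,22),[16,21),[15,20),[14,19); WM=15
i=15 t=21 v=7: → [21,26),[20,25),[19,24),[18,23),[17,22); WM=19; [11,16) fires=1 [12,17) fires=2 [13,18) fires=2 [14,19) fires=3
i=16 t=23 v=3: → [23,28),[22,27),[21,26),[20,25),[19,24); WM=19
i=17 t=23 v=3: → [23,28),[22,27),[21,26),[20,25),[19,24); WM=21; [15,20) fires=3 [16,21) fires=2
i=18 t=20 v=9: → [20,25),[19,24),[18,23),[17,22),[16,21); WM=21
i=19 t=24 v=5: → [24,29),[23,28),[22,27),[21,26),[20,25); WM=22; [17,22) fires=4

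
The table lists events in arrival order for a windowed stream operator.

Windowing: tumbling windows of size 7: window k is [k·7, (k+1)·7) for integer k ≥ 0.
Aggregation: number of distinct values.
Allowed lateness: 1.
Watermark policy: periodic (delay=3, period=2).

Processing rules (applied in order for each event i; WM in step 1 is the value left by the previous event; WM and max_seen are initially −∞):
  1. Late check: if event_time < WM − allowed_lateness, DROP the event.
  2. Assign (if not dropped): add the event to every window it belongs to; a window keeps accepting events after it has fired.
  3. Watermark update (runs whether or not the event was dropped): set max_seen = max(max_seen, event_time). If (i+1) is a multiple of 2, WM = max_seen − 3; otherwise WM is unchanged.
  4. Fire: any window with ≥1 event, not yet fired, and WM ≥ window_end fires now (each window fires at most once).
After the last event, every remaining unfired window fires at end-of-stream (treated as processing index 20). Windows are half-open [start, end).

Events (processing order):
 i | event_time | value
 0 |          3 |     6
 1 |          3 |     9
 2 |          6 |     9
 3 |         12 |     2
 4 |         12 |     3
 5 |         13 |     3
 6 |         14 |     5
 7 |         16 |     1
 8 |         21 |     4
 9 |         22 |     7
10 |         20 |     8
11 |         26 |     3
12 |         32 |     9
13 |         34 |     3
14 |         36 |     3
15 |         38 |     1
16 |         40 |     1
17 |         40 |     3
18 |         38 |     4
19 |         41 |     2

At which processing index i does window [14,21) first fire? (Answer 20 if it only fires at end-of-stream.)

i=0 t=3 v=6: → [0,7); WM=−∞
i=1 t=3 v=9: → [0,7); WM=0
i=2 t=6 v=9: → [0,7); WM=0
i=3 t=12 v=2: → [7,14); WM=9; [0,7) fires=2
i=4 t=12 v=3: → [7,14); WM=9
i=5 t=13 v=3: → [7,14); WM=10
i=6 t=14 v=5: → [14,21); WM=10
i=7 t=16 v=1: → [14,21); WM=13
i=8 t=21 v=4: → [21,28); WM=13
i=9 t=22 v=7: → [21,28); WM=19; [7,14) fires=2
i=10 t=20 v=8: → [14,21); WM=19
i=11 t=26 v=3: → [21,28); WM=23; [14,21) fires=3
i=12 t=32 v=9: → [28,35); WM=23
i=13 t=34 v=3: → [28,35); WM=31; [21,28) fires=3
i=14 t=36 v=3: → [35,42); WM=31
i=15 t=38 v=1: → [35,42); WM=35; [28,35) fires=2
i=16 t=40 v=1: → [35,42); WM=35
i=17 t=40 v=3: → [35,42); WM=37
i=18 t=38 v=4: → [35,42); WM=37
i=19 t=41 v=2: → [35,42); WM=38

11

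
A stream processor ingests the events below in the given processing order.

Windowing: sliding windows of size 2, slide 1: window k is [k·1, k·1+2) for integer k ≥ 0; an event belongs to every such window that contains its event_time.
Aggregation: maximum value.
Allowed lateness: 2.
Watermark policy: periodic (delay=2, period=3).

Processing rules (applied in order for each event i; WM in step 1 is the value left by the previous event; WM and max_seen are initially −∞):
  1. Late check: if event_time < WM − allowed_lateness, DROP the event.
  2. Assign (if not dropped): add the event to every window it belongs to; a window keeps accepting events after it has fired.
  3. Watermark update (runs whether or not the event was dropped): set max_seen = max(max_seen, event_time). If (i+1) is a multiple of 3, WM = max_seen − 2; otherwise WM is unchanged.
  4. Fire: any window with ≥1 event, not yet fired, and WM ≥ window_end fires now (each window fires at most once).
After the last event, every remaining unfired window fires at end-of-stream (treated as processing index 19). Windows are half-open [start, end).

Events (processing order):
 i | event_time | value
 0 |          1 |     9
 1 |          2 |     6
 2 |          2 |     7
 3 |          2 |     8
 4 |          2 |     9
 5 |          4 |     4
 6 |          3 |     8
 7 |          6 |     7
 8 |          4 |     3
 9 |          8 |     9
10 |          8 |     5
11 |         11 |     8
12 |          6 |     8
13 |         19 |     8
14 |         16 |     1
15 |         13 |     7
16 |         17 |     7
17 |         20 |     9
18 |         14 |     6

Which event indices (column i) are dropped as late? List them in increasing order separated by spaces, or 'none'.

12 15 18

i=0 t=1 v=9: → [1,3),[0,2); WM=−∞
i=1 t=2 v=6: → [2,4),[1,3); WM=−∞
i=2 t=2 v=7: → [2,4),[1,3); WM=0
i=3 t=2 v=8: → [2,4),[1,3); WM=0
i=4 t=2 v=9: → [2,4),[1,3); WM=0
i=5 t=4 v=4: → [4,6),[3,5); WM=2; [0,2) fires=9
i=6 t=3 v=8: → [3,5),[2,4); WM=2
i=7 t=6 v=7: → [6,8),[5,7); WM=2
i=8 t=4 v=3: → [4,6),[3,5); WM=4; [1,3) fires=9 [2,4) fires=9
i=9 t=8 v=9: → [8,10),[7,9); WM=4
i=10 t=8 v=5: → [8,10),[7,9); WM=4
i=11 t=11 v=8: → [11,13),[10,12); WM=9; [3,5) fires=8 [4,6) fires=4 [5,7) fires=7 [6,8) fires=7 [7,9) fires=9
i=12 t=6 v=8: DROP (t<9-2); WM=9
i=13 t=19 v=8: → [19,21),[18,20); WM=9
i=14 t=16 v=1: → [16,18),[15,17); WM=17; [8,10) fires=9 [10,12) fires=8 [11,13) fires=8 [15,17) fires=1
i=15 t=13 v=7: DROP (t<17-2); WM=17
i=16 t=17 v=7: → [17,19),[16,18); WM=17
i=17 t=20 v=9: → [20,22),[19,21); WM=18; [16,18) fires=7
i=18 t=14 v=6: DROP (t<18-2); WM=18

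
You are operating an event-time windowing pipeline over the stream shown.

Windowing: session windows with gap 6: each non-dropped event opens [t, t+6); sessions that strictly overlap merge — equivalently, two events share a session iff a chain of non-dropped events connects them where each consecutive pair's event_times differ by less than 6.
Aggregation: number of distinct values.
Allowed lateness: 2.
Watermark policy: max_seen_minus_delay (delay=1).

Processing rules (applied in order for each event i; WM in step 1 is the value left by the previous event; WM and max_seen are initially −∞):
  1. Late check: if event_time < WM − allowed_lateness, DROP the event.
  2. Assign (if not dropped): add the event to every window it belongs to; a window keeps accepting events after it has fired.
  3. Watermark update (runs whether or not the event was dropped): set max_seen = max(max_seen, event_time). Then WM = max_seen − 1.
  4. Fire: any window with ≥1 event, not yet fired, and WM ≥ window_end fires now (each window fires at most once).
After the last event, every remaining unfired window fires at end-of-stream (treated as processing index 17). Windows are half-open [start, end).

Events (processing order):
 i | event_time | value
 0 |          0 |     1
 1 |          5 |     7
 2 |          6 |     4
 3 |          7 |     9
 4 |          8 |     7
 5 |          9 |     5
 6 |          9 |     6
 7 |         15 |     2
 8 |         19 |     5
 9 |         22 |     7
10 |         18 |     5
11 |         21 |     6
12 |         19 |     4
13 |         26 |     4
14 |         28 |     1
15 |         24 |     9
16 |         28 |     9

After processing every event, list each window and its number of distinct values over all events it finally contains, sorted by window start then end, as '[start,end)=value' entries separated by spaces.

i=0 t=0 v=1: → [0,6); WM=-1
i=1 t=5 v=7: → [0,11); WM=4
i=2 t=6 v=4: → [0,12); WM=5
i=3 t=7 v=9: → [0,13); WM=6
i=4 t=8 v=7: → [0,14); WM=7
i=5 t=9 v=5: → [0,15); WM=8
i=6 t=9 v=6: → [0,15); WM=8
i=7 t=15 v=2: → [15,21); WM=14
i=8 t=19 v=5: → [15,25); WM=18
i=9 t=22 v=7: → [15,28); WM=21
i=10 t=18 v=5: DROP (t<21-2); WM=21
i=11 t=21 v=6: → [15,28); WM=21
i=12 t=19 v=4: → [15,28); WM=21
i=13 t=26 v=4: → [15,32); WM=25
i=14 t=28 v=1: → [15,34); WM=27
i=15 t=24 v=9: DROP (t<27-2); WM=27
i=16 t=28 v=9: → [15,34); WM=27

[0,15)=6 [15,34)=7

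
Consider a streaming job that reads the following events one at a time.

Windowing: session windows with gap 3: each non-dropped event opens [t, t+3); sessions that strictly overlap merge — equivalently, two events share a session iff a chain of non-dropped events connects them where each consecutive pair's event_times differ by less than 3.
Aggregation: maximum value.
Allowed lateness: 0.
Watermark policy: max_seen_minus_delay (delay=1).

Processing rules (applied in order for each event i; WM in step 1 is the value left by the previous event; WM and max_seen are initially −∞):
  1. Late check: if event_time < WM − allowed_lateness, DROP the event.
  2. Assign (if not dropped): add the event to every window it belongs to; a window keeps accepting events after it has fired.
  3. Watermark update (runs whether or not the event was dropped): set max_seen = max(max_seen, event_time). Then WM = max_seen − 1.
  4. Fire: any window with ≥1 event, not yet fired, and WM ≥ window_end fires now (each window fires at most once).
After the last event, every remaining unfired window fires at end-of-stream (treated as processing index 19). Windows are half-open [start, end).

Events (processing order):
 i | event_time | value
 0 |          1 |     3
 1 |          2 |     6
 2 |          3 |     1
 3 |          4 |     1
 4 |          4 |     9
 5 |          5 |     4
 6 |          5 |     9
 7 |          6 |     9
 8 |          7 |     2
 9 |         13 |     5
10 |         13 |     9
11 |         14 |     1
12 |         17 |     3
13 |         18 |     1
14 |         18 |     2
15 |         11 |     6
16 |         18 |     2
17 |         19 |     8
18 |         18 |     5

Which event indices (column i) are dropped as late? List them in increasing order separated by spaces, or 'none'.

i=0 t=1 v=3: → [1,4); WM=0
i=1 t=2 v=6: → [1,5); WM=1
i=2 t=3 v=1: → [1,6); WM=2
i=3 t=4 v=1: → [1,7); WM=3
i=4 t=4 v=9: → [1,7); WM=3
i=5 t=5 v=4: → [1,8); WM=4
i=6 t=5 v=9: → [1,8); WM=4
i=7 t=6 v=9: → [1,9); WM=5
i=8 t=7 v=2: → [1,10); WM=6
i=9 t=13 v=5: → [13,16); WM=12
i=10 t=13 v=9: → [13,16); WM=12
i=11 t=14 v=1: → [13,17); WM=13
i=12 t=17 v=3: → [17,20); WM=16
i=13 t=18 v=1: → [17,21); WM=17
i=14 t=18 v=2: → [17,21); WM=17
i=15 t=11 v=6: DROP (t<17-0); WM=17
i=16 t=18 v=2: → [17,21); WM=17
i=17 t=19 v=8: → [17,22); WM=18
i=18 t=18 v=5: → [17,22); WM=18

15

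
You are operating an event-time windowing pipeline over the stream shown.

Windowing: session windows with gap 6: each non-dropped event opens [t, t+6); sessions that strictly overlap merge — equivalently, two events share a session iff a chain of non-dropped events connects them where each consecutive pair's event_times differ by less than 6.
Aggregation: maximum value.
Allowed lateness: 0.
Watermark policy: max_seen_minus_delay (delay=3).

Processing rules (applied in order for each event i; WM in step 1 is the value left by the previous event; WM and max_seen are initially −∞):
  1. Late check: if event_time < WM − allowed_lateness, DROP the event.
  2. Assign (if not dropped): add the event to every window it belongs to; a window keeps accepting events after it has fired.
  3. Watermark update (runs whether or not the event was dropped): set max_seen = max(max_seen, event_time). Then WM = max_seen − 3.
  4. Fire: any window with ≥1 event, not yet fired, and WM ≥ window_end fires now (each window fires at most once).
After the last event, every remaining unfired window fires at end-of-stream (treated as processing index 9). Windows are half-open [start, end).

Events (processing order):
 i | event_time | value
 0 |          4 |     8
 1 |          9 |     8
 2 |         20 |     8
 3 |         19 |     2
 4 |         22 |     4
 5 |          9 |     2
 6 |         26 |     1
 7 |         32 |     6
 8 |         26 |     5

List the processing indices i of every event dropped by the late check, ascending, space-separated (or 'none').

5 8

i=0 t=4 v=8: → [4,10); WM=1
i=1 t=9 v=8: → [4,15); WM=6
i=2 t=20 v=8: → [20,26); WM=17
i=3 t=19 v=2: → [19,26); WM=17
i=4 t=22 v=4: → [19,28); WM=19
i=5 t=9 v=2: DROP (t<19-0); WM=19
i=6 t=26 v=1: → [19,32); WM=23
i=7 t=32 v=6: → [32,38); WM=29
i=8 t=26 v=5: DROP (t<29-0); WM=29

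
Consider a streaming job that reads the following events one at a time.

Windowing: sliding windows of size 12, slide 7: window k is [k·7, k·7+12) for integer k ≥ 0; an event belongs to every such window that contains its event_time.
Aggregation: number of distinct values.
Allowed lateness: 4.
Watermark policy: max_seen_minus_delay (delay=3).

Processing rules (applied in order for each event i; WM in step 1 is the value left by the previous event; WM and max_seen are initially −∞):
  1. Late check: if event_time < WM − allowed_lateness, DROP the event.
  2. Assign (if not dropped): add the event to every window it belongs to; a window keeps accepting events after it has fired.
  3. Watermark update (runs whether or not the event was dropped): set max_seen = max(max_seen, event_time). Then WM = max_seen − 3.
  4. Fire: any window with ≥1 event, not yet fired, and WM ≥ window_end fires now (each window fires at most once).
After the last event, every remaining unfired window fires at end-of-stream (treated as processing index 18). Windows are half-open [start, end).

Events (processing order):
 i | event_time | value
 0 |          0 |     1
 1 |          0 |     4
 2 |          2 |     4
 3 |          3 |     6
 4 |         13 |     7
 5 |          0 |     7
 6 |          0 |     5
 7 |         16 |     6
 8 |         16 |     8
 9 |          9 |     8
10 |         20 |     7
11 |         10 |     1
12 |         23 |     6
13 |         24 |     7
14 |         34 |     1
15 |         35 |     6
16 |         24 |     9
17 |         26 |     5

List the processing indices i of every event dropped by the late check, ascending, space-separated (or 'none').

5 6 11 16 17

i=0 t=0 v=1: → [0,12); WM=-3
i=1 t=0 v=4: → [0,12); WM=-3
i=2 t=2 v=4: → [0,12); WM=-1
i=3 t=3 v=6: → [0,12); WM=0
i=4 t=13 v=7: → [7,19); WM=10
i=5 t=0 v=7: DROP (t<10-4); WM=10
i=6 t=0 v=5: DROP (t<10-4); WM=10
i=7 t=16 v=6: → [14,26),[7,19); WM=13; [0,12) fires=3
i=8 t=16 v=8: → [14,26),[7,19); WM=13
i=9 t=9 v=8: → [7,19),[0,12); WM=13
i=10 t=20 v=7: → [14,26); WM=17
i=11 t=10 v=1: DROP (t<17-4); WM=17
i=12 t=23 v=6: → [21,33),[14,26); WM=20; [7,19) fires=3
i=13 t=24 v=7: → [21,33),[14,26); WM=21
i=14 t=34 v=1: → [28,40); WM=31; [14,26) fires=3
i=15 t=35 v=6: → [35,47),[28,40); WM=32
i=16 t=24 v=9: DROP (t<32-4); WM=32
i=17 t=26 v=5: DROP (t<32-4); WM=32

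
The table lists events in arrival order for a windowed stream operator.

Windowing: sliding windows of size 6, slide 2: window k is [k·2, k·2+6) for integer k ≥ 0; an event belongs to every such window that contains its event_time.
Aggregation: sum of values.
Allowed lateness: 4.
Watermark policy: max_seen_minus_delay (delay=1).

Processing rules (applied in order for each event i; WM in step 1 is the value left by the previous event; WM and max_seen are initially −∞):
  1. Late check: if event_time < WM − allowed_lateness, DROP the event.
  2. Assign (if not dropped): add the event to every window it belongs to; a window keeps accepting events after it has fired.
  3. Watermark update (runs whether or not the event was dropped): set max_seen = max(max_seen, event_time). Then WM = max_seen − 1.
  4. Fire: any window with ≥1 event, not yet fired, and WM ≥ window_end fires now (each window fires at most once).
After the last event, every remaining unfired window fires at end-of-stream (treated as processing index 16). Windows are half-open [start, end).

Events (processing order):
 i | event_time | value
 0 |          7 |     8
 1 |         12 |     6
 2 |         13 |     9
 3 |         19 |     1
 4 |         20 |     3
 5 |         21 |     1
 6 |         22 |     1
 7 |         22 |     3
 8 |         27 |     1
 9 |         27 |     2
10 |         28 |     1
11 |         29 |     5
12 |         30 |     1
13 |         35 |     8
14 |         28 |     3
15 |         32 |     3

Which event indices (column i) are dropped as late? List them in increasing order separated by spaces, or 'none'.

i=0 t=7 v=8: → [6,12),[4,10),[2,8); WM=6
i=1 t=12 v=6: → [12,18),[10,16),[8,14); WM=11; [2,8) fires=8 [4,10) fires=8
i=2 t=13 v=9: → [12,18),[10,16),[8,14); WM=12; [6,12) fires=8
i=3 t=19 v=1: → [18,24),[16,22),[14,20); WM=18; [8,14) fires=15 [10,16) fires=15 [12,18) fires=15
i=4 t=20 v=3: → [20,26),[18,24),[16,22); WM=19
i=5 t=21 v=1: → [20,26),[18,24),[16,22); WM=20; [14,20) fires=1
i=6 t=22 v=1: → [22,28),[20,26),[18,24); WM=21
i=7 t=22 v=3: → [22,28),[20,26),[18,24); WM=21
i=8 t=27 v=1: → [26,32),[24,30),[22,28); WM=26; [16,22) fires=5 [18,24) fires=9 [20,26) fires=8
i=9 t=27 v=2: → [26,32),[24,30),[22,28); WM=26
i=10 t=28 v=1: → [28,34),[26,32),[24,30); WM=27
i=11 t=29 v=5: → [28,34),[26,32),[24,30); WM=28; [22,28) fires=7
i=12 t=30 v=1: → [30,36),[28,34),[26,32); WM=29
i=13 t=35 v=8: → [34,40),[32,38),[30,36); WM=34; [24,30) fires=9 [26,32) fires=10 [28,34) fires=7
i=14 t=28 v=3: DROP (t<34-4); WM=34
i=15 t=32 v=3: → [32,38),[30,36),[28,34); WM=34

14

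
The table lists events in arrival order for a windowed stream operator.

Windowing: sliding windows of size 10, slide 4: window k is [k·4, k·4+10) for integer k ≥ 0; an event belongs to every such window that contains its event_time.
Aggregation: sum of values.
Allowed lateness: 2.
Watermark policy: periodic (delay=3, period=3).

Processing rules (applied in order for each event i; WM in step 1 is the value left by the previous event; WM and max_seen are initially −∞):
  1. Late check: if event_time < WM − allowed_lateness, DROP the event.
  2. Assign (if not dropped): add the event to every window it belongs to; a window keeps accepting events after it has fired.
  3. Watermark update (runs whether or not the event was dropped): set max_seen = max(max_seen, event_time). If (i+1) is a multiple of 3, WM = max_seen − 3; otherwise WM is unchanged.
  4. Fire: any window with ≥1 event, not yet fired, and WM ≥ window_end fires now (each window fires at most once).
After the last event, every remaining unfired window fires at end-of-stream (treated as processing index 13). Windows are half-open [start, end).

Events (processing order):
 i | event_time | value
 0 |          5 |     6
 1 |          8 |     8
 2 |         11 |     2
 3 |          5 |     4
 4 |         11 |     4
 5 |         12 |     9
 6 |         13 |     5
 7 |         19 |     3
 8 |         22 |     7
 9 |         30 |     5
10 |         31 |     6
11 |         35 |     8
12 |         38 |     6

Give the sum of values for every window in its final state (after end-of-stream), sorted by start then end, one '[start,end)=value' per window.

i=0 t=5 v=6: → [4,14),[0,10); WM=−∞
i=1 t=8 v=8: → [8,18),[4,14),[0,10); WM=−∞
i=2 t=11 v=2: → [8,18),[4,14); WM=8
i=3 t=5 v=4: DROP (t<8-2); WM=8
i=4 t=11 v=4: → [8,18),[4,14); WM=8
i=5 t=12 v=9: → [12,22),[8,18),[4,14); WM=9
i=6 t=13 v=5: → [12,22),[8,18),[4,14); WM=9
i=7 t=19 v=3: → [16,26),[12,22); WM=9
i=8 t=22 v=7: → [20,30),[16,26); WM=19; [0,10) fires=14 [4,14) fires=34 [8,18) fires=28
i=9 t=30 v=5: → [28,38),[24,34); WM=19
i=10 t=31 v=6: → [28,38),[24,34); WM=19
i=11 t=35 v=8: → [32,42),[28,38); WM=32; [12,22) fires=17 [16,26) fires=10 [20,30) fires=7
i=12 t=38 v=6: → [36,46),[32,42); WM=32

[0,10)=14 [4,14)=34 [8,18)=28 [12,22)=17 [16,26)=10 [20,30)=7 [24,34)=11 [28,38)=19 [32,42)=14 [36,46)=6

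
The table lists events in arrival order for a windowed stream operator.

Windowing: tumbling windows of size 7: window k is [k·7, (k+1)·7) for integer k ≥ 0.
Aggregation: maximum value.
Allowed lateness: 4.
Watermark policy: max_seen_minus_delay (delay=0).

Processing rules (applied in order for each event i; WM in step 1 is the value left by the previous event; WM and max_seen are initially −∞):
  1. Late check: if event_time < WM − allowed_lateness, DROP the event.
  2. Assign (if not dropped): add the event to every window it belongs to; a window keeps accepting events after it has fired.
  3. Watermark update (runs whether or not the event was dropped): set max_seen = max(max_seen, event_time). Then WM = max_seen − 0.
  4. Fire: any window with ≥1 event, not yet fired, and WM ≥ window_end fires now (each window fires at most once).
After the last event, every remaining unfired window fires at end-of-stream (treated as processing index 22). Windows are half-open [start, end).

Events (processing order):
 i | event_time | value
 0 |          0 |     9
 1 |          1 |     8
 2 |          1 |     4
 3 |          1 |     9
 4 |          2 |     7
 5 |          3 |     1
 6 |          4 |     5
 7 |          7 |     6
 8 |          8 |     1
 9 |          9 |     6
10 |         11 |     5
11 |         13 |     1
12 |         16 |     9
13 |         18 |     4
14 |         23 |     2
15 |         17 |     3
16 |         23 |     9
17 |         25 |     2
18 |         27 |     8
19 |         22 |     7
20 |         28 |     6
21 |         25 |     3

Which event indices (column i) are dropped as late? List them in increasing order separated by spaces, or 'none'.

15 19

i=0 t=0 v=9: → [0,7); WM=0
i=1 t=1 v=8: → [0,7); WM=1
i=2 t=1 v=4: → [0,7); WM=1
i=3 t=1 v=9: → [0,7); WM=1
i=4 t=2 v=7: → [0,7); WM=2
i=5 t=3 v=1: → [0,7); WM=3
i=6 t=4 v=5: → [0,7); WM=4
i=7 t=7 v=6: → [7,14); WM=7; [0,7) fires=9
i=8 t=8 v=1: → [7,14); WM=8
i=9 t=9 v=6: → [7,14); WM=9
i=10 t=11 v=5: → [7,14); WM=11
i=11 t=13 v=1: → [7,14); WM=13
i=12 t=16 v=9: → [14,21); WM=16; [7,14) fires=6
i=13 t=18 v=4: → [14,21); WM=18
i=14 t=23 v=2: → [21,28); WM=23; [14,21) fires=9
i=15 t=17 v=3: DROP (t<23-4); WM=23
i=16 t=23 v=9: → [21,28); WM=23
i=17 t=25 v=2: → [21,28); WM=25
i=18 t=27 v=8: → [21,28); WM=27
i=19 t=22 v=7: DROP (t<27-4); WM=27
i=20 t=28 v=6: → [28,35); WM=28; [21,28) fires=9
i=21 t=25 v=3: → [21,28); WM=28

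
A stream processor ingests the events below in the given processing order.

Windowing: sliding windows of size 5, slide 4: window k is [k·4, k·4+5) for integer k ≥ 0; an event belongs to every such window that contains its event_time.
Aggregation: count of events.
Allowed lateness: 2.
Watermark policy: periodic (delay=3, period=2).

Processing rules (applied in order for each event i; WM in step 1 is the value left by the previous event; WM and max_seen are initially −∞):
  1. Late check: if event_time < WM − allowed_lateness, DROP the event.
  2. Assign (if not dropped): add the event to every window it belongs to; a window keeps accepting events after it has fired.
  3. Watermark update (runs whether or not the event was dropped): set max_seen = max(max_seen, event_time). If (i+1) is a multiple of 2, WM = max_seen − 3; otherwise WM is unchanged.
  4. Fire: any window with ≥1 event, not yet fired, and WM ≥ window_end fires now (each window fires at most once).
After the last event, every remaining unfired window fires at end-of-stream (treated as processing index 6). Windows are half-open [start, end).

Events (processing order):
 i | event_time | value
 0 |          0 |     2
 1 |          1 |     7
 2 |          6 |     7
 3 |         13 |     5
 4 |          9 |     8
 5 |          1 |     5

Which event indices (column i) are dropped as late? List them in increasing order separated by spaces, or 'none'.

i=0 t=0 v=2: → [0,5); WM=−∞
i=1 t=1 v=7: → [0,5); WM=-2
i=2 t=6 v=7: → [4,9); WM=-2
i=3 t=13 v=5: → [12,17); WM=10; [0,5) fires=2 [4,9) fires=1
i=4 t=9 v=8: → [8,13); WM=10
i=5 t=1 v=5: DROP (t<10-2); WM=10

5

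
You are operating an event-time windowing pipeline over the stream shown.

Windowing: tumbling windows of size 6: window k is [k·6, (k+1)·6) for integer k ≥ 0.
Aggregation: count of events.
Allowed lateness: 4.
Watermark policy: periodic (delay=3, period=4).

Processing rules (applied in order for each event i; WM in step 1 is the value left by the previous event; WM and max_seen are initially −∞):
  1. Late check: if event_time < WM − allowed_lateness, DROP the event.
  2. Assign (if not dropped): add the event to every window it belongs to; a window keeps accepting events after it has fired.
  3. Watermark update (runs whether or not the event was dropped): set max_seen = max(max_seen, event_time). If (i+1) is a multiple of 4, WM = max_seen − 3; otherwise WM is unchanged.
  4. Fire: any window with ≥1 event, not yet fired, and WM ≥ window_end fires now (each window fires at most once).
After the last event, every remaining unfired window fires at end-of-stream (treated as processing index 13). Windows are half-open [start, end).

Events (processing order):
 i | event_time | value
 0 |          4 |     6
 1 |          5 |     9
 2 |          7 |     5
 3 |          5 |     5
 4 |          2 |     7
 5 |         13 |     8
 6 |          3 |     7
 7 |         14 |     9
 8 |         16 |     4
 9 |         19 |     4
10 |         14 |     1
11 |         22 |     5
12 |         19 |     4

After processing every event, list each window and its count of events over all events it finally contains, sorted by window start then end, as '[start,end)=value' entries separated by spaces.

[0,6)=5 [6,12)=1 [12,18)=4 [18,24)=3

i=0 t=4 v=6: → [0,6); WM=−∞
i=1 t=5 v=9: → [0,6); WM=−∞
i=2 t=7 v=5: → [6,12); WM=−∞
i=3 t=5 v=5: → [0,6); WM=4
i=4 t=2 v=7: → [0,6); WM=4
i=5 t=13 v=8: → [12,18); WM=4
i=6 t=3 v=7: → [0,6); WM=4
i=7 t=14 v=9: → [12,18); WM=11; [0,6) fires=5
i=8 t=16 v=4: → [12,18); WM=11
i=9 t=19 v=4: → [18,24); WM=11
i=10 t=14 v=1: → [12,18); WM=11
i=11 t=22 v=5: → [18,24); WM=19; [6,12) fires=1 [12,18) fires=4
i=12 t=19 v=4: → [18,24); WM=19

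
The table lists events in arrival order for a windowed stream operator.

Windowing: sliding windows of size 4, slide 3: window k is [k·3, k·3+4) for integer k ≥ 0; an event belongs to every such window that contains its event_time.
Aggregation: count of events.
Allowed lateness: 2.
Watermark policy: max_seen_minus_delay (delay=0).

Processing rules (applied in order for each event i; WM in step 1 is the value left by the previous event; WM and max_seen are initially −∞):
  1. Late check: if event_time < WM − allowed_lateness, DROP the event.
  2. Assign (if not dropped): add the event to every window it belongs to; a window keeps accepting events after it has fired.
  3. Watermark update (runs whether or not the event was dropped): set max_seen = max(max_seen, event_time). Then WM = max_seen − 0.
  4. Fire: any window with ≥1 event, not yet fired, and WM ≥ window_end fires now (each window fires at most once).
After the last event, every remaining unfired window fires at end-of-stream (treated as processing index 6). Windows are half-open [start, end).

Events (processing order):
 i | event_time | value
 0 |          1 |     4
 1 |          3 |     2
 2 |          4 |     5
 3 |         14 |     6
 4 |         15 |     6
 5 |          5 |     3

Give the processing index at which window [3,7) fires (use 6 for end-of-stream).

i=0 t=1 v=4: → [0,4); WM=1
i=1 t=3 v=2: → [3,7),[0,4); WM=3
i=2 t=4 v=5: → [3,7); WM=4; [0,4) fires=2
i=3 t=14 v=6: → [12,16); WM=14; [3,7) fires=2
i=4 t=15 v=6: → [15,19),[12,16); WM=15
i=5 t=5 v=3: DROP (t<15-2); WM=15

3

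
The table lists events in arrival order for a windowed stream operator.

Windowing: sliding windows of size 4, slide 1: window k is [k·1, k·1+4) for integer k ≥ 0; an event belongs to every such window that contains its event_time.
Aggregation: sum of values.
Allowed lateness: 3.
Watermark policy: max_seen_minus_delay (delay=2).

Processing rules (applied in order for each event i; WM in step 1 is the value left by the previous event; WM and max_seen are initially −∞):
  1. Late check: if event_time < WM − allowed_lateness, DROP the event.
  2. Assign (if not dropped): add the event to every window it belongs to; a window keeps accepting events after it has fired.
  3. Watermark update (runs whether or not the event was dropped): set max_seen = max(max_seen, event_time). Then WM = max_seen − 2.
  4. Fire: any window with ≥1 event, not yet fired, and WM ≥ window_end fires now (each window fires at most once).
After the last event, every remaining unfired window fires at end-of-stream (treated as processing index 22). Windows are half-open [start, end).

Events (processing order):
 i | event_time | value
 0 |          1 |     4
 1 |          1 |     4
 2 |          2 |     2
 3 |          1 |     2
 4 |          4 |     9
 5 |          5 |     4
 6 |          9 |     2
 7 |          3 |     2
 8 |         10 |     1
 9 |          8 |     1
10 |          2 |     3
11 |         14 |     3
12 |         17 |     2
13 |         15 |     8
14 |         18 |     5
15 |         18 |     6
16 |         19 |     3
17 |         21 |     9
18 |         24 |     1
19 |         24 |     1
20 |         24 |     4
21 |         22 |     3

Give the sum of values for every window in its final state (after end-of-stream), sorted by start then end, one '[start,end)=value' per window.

i=0 t=1 v=4: → [1,5),[0,4); WM=-1
i=1 t=1 v=4: → [1,5),[0,4); WM=-1
i=2 t=2 v=2: → [2,6),[1,5),[0,4); WM=0
i=3 t=1 v=2: → [1,5),[0,4); WM=0
i=4 t=4 v=9: → [4,8),[3,7),[2,6),[1,5); WM=2
i=5 t=5 v=4: → [5,9),[4,8),[3,7),[2,6); WM=3
i=6 t=9 v=2: → [9,13),[8,12),[7,11),[6,10); WM=7; [0,4) fires=12 [1,5) fires=21 [2,6) fires=15 [3,7) fires=13
i=7 t=3 v=2: DROP (t<7-3); WM=7
i=8 t=10 v=1: → [10,14),[9,13),[8,12),[7,11); WM=8; [4,8) fires=13
i=9 t=8 v=1: → [8,12),[7,11),[6,10),[5,9); WM=8
i=10 t=2 v=3: DROP (t<8-3); WM=8
i=11 t=14 v=3: → [14,18),[13,17),[12,16),[11,15); WM=12; [5,9) fires=5 [6,10) fires=3 [7,11) fires=4 [8,12) fires=4
i=12 t=17 v=2: → [17,21),[16,20),[15,19),[14,18); WM=15; [9,13) fires=3 [10,14) fires=1 [11,15) fires=3
i=13 t=15 v=8: → [15,19),[14,18),[13,17),[12,16); WM=15
i=14 t=18 v=5: → [18,22),[17,21),[16,20),[15,19); WM=16; [12,16) fires=11
i=15 t=18 v=6: → [18,22),[17,21),[16,20),[15,19); WM=16
i=16 t=19 v=3: → [19,23),[18,22),[17,21),[16,20); WM=17; [13,17) fires=11
i=17 t=21 v=9: → [21,25),[20,24),[19,23),[18,22); WM=19; [14,18) fires=13 [15,19) fires=21
i=18 t=24 v=1: → [24,28),[23,27),[22,26),[21,25); WM=22; [16,20) fires=16 [17,21) fires=16 [18,22) fires=23
i=19 t=24 v=1: → [24,28),[23,27),[22,26),[21,25); WM=22
i=20 t=24 v=4: → [24,28),[23,27),[22,26),[21,25); WM=22
i=21 t=22 v=3: → [22,26),[21,25),[20,24),[19,23); WM=22

[0,4)=12 [1,5)=21 [2,6)=15 [3,7)=13 [4,8)=13 [5,9)=5 [6,10)=3 [7,11)=4 [8,12)=4 [9,13)=3 [10,14)=1 [11,15)=3 [12,16)=11 [13,17)=11 [14,18)=13 [15,19)=21 [16,20)=16 [17,21)=16 [18,22)=23 [19,23)=15 [20,24)=12 [21,25)=18 [22,26)=9 [23,27)=6 [24,28)=6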